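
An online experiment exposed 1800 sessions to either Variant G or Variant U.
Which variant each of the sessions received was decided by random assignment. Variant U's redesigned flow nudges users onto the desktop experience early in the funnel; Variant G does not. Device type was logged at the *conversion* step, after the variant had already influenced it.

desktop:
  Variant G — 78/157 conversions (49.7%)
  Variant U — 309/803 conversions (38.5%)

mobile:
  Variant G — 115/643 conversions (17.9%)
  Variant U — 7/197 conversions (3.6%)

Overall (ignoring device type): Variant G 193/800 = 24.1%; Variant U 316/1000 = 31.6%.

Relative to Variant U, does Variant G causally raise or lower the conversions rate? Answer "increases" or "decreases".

Device type is downstream of the variant. One should not condition on a consequence of treatment, so the overall rates are the right comparison.
Pooled: Variant G 24.1% vs Variant U 31.6%; Variant U is higher overall.

decreases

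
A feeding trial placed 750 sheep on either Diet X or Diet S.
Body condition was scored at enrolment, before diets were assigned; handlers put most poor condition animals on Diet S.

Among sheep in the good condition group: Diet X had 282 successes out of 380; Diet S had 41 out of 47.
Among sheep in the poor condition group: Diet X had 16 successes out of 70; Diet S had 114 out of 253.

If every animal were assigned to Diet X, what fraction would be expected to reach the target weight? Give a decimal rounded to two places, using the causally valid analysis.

0.52

Nothing the diet does changes starting body condition; the imbalance is an allocation artefact. With starting body condition also predicting the outcome, the pooled figure is confounded, and the within-stratum comparison is the causal one.
Standardising Diet X to the population starting body condition mix: 0.569·282/380 + 0.431·16/70 = 0.521.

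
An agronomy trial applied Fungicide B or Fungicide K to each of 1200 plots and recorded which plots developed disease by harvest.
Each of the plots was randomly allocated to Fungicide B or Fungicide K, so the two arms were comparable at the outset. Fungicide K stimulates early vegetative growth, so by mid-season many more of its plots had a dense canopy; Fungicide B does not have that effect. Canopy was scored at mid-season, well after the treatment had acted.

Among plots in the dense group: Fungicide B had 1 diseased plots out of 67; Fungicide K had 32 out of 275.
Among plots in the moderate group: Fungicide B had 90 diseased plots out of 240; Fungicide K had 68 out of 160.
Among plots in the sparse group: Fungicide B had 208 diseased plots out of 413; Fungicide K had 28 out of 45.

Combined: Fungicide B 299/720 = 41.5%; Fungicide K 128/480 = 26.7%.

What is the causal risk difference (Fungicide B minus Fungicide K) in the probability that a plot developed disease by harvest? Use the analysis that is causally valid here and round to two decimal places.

+0.15

Fungicide B is lower inside every mid-season canopy stratum but Fungicide K is lower in aggregate. Whether to stratify depends on how mid-season canopy relates to the fungicide.
Mid-season canopy here is a post-treatment variable shaped by the fungicide; conditioning on it would introduce bias rather than remove it. The overall comparison is the causal one.
The causal difference is the pooled difference: 0.415 − 0.267 = +0.149.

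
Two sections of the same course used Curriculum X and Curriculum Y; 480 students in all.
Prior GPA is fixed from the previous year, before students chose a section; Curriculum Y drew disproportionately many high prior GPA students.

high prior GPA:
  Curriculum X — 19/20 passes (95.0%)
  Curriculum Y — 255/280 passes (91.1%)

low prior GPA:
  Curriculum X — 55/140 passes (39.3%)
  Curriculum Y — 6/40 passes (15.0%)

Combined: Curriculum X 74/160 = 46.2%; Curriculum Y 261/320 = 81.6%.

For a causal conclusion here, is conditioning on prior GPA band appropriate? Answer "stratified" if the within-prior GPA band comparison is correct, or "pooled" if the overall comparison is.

stratified

The stratified and pooled comparisons disagree (Curriculum X wins within each prior GPA band; Curriculum Y wins overall), so the answer turns on the causal role of prior GPA band.
Since prior GPA band is a pre-existing factor (not a product of the teaching method) and it affects the outcome on its own, it is a confounder. The stratified rates, not the pooled rate, identify the causal effect.
Within each level — high prior GPA: 95.0% vs 91.1%; low prior GPA: 39.3% vs 15.0% — Curriculum X is higher every time.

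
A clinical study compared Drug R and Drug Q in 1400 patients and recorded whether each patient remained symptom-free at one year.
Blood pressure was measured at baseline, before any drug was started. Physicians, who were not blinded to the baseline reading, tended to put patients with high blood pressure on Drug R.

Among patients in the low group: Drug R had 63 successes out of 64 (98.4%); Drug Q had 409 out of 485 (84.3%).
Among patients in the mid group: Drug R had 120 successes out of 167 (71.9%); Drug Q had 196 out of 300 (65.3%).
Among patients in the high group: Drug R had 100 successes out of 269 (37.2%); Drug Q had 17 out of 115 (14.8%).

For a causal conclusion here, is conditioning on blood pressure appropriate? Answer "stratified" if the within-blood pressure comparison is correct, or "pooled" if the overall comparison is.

Within every blood pressure level Drug R has the higher rate, yet pooled Drug Q does — Simpson's reversal.
Blood pressure is set before the drug has any effect — it is not caused by the drug — and it independently drives the outcome. That makes it a confounder, so the causal comparison is within blood pressure levels.
Within each level — low: 98.4% vs 84.3%; mid: 71.9% vs 65.3%; high: 37.2% vs 14.8% — Drug R is higher every time.

stratified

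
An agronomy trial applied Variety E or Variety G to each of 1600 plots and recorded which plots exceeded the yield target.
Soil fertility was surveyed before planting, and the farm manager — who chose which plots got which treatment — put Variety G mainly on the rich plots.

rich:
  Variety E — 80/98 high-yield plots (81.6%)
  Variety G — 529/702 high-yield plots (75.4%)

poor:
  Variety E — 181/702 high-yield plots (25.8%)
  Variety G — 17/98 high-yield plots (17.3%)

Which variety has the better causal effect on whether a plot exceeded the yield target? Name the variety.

The stratified and pooled comparisons disagree (Variety E wins within each soil fertility; Variety G wins overall), so the answer turns on the causal role of soil fertility.
Soil fertility differs across varietys for reasons unrelated to any effect of the variety itself, and it separately predicts the outcome — a classic confounder. We must compare within soil fertility levels.
Within each level — rich: 81.6% vs 75.4%; poor: 25.8% vs 17.3% — Variety E is higher every time.

Variety E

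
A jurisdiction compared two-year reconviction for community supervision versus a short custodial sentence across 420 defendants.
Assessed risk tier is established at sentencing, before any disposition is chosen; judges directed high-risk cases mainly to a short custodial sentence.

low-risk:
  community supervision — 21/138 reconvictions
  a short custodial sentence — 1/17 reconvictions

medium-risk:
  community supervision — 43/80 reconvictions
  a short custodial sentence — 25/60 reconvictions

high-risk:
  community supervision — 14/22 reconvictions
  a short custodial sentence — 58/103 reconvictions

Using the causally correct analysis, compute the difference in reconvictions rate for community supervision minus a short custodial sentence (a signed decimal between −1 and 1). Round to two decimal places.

The stratified and pooled comparisons disagree (a short custodial sentence wins within each assessed risk tier; community supervision wins overall), so the answer turns on the causal role of assessed risk tier.
Assessed risk tier is set before the disposition has any effect — it is not caused by the disposition — and it independently drives the outcome. That makes it a confounder, so the causal comparison is within assessed risk tier levels.
Adjusting over the population distribution of assessed risk tier: 0.369·(0.152−0.059) + 0.333·(0.537−0.417) + 0.298·(0.636−0.563) = +0.097.

+0.10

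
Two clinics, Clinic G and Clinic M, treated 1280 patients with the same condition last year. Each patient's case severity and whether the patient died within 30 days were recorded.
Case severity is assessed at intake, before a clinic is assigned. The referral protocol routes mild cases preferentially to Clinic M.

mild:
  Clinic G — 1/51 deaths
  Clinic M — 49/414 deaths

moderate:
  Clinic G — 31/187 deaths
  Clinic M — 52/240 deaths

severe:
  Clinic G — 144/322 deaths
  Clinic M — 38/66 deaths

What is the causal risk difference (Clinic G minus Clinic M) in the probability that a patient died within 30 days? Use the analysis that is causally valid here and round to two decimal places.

Case severity satisfies the back-door criterion: it is not a descendant of the clinic, and it blocks the spurious path from clinic to outcome. Adjusting for it (i.e., using the within-case severity rates) gives the causal effect.
Adjusting over the population distribution of case severity: 0.363·(0.020−0.118) + 0.334·(0.166−0.217) + 0.303·(0.447−0.576) = -0.092.

-0.09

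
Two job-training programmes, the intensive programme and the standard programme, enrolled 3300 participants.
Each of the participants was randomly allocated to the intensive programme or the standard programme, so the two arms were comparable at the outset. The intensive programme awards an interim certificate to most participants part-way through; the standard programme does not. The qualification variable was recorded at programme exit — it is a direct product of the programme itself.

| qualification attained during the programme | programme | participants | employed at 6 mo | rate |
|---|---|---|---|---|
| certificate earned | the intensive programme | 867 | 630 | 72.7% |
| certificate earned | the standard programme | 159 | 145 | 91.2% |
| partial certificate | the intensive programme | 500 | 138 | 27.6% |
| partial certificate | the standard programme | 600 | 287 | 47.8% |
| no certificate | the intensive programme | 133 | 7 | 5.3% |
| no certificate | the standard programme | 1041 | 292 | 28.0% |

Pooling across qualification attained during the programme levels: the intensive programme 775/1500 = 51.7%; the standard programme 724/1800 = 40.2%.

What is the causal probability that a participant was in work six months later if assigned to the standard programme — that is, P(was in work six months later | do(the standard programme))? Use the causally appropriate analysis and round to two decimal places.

0.40

Qualification attained during the programme is downstream of the programme. One should not condition on a consequence of treatment, so the overall rates are the right comparison.
So P(outcome | do(the standard programme)) is just the pooled rate for the standard programme: 724/1800 = 0.402.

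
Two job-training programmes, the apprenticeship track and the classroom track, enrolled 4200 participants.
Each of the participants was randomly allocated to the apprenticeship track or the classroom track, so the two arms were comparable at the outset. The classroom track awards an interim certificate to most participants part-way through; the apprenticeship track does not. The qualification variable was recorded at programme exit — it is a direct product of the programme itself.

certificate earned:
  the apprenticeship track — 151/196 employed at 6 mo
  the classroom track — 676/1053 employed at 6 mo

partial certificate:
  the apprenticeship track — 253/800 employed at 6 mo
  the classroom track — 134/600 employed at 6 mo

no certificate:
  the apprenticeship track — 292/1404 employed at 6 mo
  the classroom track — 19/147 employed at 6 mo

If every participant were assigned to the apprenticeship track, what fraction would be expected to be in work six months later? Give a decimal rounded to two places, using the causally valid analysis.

0.29

Qualification attained during the programme is recorded after the programme and is itself shifted by it — it sits on the causal path from programme to outcome. Conditioning on a mediator would strip out part of the effect we want; the pooled comparison gives the total causal effect.
So P(outcome | do(the apprenticeship track)) is just the pooled rate for the apprenticeship track: 696/2400 = 0.290.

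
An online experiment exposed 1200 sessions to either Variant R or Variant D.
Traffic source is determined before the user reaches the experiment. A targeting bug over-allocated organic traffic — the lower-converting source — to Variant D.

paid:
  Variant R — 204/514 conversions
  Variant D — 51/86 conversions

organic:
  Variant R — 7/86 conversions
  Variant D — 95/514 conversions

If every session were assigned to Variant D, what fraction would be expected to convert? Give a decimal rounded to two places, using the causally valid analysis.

The traffic source-specific comparison favours Variant D throughout, but the pooled figures favour Variant R. The question is whether to condition on traffic source.
The imbalance in traffic source arose from how sessions were allocated, not from anything the variant did; and traffic source independently affects the outcome. The pooled gap is confounded — condition on traffic source.
Standardising Variant D to the population traffic source mix: 0.500·51/86 + 0.500·95/514 = 0.389.

0.39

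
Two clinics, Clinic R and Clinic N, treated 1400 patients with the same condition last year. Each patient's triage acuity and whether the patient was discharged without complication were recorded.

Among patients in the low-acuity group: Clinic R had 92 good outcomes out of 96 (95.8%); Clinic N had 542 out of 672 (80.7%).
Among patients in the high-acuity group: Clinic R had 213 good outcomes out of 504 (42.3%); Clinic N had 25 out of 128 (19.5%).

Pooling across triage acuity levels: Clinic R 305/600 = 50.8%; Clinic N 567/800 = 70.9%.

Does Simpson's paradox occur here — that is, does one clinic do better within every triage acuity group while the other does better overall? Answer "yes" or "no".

yes

Within each triage acuity level (low-acuity 95.8% vs 80.7%; high-acuity 42.3% vs 19.5%), Clinic R has the higher rate every time. Pooled: 50.8% vs 70.9% — Clinic N has the higher rate overall. The two comparisons disagree.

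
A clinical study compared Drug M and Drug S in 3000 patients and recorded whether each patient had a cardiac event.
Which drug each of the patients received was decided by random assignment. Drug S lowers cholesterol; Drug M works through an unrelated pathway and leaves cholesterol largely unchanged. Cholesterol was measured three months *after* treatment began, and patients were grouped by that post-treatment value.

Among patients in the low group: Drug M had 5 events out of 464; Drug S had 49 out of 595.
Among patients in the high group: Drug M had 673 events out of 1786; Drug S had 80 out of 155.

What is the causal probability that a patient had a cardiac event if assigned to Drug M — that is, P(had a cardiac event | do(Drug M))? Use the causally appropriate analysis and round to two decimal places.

Cholesterol is downstream of the drug. One should not condition on a consequence of treatment, so the overall rates are the right comparison.
So P(outcome | do(Drug M)) is just the pooled rate for Drug M: 678/2250 = 0.301.

0.30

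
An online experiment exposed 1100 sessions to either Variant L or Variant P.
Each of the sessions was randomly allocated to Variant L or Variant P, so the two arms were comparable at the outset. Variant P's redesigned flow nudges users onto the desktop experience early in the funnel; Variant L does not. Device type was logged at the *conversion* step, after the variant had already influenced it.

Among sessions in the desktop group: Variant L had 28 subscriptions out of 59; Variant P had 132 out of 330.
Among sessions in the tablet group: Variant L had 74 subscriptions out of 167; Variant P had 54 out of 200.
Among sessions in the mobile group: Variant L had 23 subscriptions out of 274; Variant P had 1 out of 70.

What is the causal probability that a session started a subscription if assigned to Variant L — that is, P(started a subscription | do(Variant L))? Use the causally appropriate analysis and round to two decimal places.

The device type-specific comparison favours Variant L throughout, but the pooled figures favour Variant P. The question is whether to condition on device type.
Device type here is a post-treatment variable shaped by the variant; conditioning on it would introduce bias rather than remove it. The overall comparison is the causal one.
So P(outcome | do(Variant L)) is just the pooled rate for Variant L: 125/500 = 0.250.

0.25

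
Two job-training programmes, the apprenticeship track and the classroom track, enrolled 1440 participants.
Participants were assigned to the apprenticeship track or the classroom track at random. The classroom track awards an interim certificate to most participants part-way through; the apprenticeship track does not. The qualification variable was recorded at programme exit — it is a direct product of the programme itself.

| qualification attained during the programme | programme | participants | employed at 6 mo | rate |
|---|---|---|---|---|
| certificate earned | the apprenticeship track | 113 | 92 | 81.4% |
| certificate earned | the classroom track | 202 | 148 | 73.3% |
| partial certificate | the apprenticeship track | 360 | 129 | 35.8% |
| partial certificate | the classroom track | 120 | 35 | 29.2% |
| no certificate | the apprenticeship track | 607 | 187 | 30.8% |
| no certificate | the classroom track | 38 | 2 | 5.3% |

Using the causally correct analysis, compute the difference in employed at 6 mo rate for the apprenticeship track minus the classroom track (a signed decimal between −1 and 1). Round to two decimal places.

-0.14

The qualification attained during the programme-specific comparison favours the apprenticeship track throughout, but the pooled figures favour the classroom track. The question is whether to condition on qualification attained during the programme.
The distribution of qualification attained during the programme is itself part of what the programme does — it is an intermediate outcome. Holding it fixed would remove that part of the effect; the total effect is the pooled difference.
The causal difference is the pooled difference: 0.378 − 0.514 = -0.136.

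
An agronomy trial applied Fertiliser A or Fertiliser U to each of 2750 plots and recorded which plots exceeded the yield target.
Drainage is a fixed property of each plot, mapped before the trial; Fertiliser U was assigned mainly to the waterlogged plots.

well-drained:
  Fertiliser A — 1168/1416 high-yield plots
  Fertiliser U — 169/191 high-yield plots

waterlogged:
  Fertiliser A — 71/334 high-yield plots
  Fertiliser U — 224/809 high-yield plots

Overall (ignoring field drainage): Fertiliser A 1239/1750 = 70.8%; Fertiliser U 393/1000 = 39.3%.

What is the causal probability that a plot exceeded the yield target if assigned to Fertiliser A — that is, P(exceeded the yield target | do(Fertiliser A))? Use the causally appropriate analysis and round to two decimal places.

The stratified and pooled comparisons disagree (Fertiliser U wins within each field drainage; Fertiliser A wins overall), so the answer turns on the causal role of field drainage.
Here field drainage is a common cause — it drives both which fertiliser a case falls under and the outcome. The crude comparison mixes populations; the stratum-specific rates are the causally relevant ones.
Standardising Fertiliser A to the population field drainage mix: 0.584·1168/1416 + 0.416·71/334 = 0.570.

0.57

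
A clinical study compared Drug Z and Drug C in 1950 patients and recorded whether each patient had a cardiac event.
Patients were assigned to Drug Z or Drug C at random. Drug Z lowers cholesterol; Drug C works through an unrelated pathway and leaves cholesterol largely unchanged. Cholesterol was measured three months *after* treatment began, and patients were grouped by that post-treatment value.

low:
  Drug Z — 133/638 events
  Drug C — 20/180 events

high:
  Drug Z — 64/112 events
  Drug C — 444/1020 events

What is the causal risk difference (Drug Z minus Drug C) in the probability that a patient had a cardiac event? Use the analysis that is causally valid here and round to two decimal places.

-0.12

Stratifying would compare drugs among patients the drugs themselves sorted into cholesterol groups — a form of selection on an intermediate. The unconditioned pooled rates give the total causal effect.
The causal difference is the pooled difference: 0.263 − 0.387 = -0.124.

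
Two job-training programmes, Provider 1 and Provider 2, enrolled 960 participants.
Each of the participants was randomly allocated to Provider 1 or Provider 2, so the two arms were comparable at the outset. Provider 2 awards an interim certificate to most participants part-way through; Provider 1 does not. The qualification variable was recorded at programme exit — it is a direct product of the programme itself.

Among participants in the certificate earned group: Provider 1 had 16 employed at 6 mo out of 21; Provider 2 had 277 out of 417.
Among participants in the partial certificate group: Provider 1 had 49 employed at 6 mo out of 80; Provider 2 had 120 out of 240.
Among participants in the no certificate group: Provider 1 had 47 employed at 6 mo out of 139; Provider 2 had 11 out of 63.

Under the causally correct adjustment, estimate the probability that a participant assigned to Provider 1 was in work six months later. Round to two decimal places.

The stratified and pooled comparisons disagree (Provider 1 wins within each qualification attained during the programme; Provider 2 wins overall), so the answer turns on the causal role of qualification attained during the programme.
Qualification attained during the programme is downstream of the programme. One should not condition on a consequence of treatment, so the overall rates are the right comparison.
So P(outcome | do(Provider 1)) is just the pooled rate for Provider 1: 112/240 = 0.467.

0.47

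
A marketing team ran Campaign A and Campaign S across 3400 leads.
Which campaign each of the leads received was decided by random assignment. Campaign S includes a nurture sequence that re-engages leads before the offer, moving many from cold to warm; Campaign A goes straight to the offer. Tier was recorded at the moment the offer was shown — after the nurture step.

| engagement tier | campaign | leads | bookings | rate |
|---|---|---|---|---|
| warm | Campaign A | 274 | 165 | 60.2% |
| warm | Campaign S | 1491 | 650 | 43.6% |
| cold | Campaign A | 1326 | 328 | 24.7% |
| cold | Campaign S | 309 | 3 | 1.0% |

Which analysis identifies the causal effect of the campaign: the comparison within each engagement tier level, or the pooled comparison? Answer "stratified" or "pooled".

The distribution of engagement tier is itself part of what the campaign does — it is an intermediate outcome. Holding it fixed would remove that part of the effect; the total effect is the pooled difference.
Pooled: Campaign A 30.8% vs Campaign S 36.3%; Campaign S is higher overall.

pooled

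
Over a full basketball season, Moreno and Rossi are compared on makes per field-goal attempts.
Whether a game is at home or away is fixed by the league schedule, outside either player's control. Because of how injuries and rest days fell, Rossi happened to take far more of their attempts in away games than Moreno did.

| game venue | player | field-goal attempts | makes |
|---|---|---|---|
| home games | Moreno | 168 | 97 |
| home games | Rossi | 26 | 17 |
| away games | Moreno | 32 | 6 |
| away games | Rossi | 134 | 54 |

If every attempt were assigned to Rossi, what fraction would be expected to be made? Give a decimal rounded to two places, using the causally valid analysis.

Since game venue is a pre-existing factor (not a product of the player) and it affects the outcome on its own, it is a confounder. The stratified rates, not the pooled rate, identify the causal effect.
Standardising Rossi to the population game venue mix: 0.539·17/26 + 0.461·54/134 = 0.538.

0.54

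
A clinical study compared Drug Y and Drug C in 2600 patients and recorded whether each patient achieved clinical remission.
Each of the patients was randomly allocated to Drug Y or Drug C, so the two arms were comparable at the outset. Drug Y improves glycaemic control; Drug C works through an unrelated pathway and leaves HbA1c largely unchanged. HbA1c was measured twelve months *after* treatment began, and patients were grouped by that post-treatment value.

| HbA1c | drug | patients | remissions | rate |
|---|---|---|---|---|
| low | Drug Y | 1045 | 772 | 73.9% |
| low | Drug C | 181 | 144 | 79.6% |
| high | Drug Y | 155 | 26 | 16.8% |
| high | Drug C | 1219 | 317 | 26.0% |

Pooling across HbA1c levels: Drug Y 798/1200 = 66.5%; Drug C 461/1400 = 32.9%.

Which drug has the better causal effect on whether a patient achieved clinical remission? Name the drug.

Within every HbA1c level Drug C has the higher rate, yet pooled Drug Y does — Simpson's reversal.
The distribution of HbA1c is itself part of what the drug does — it is an intermediate outcome. Holding it fixed would remove that part of the effect; the total effect is the pooled difference.
Pooled: Drug Y 66.5% vs Drug C 32.9%; Drug Y is higher overall.

Drug Y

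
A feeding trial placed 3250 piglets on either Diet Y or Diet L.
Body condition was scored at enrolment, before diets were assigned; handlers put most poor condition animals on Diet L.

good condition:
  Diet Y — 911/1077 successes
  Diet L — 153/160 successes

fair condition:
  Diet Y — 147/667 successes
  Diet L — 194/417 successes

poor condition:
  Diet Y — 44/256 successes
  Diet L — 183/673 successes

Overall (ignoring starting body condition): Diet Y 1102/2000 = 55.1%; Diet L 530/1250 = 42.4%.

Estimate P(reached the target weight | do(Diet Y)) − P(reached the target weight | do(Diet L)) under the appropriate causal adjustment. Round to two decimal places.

Diet L is higher inside every starting body condition stratum but Diet Y is higher in aggregate. Whether to stratify depends on how starting body condition relates to the diet.
Here starting body condition is a common cause — it drives both which diet a case falls under and the outcome. The crude comparison mixes populations; the stratum-specific rates are the causally relevant ones.
Adjusting over the population distribution of starting body condition: 0.381·(0.846−0.956) + 0.334·(0.220−0.465) + 0.286·(0.172−0.272) = -0.152.

-0.15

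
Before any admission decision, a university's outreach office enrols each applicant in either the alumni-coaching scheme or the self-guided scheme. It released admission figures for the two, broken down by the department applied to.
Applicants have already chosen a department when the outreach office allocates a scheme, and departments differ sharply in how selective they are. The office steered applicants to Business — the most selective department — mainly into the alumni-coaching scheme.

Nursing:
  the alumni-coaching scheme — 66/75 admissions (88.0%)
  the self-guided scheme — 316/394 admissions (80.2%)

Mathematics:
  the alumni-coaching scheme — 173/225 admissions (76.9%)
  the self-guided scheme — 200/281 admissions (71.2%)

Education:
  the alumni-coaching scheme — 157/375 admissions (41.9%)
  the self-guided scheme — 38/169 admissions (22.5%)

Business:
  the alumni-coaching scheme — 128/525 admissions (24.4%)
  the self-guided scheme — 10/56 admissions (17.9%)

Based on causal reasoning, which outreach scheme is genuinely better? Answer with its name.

the alumni-coaching scheme

the alumni-coaching scheme is higher inside every department stratum but the self-guided scheme is higher in aggregate. Whether to stratify depends on how department relates to the outreach scheme.
Department satisfies the back-door criterion: it is not a descendant of the outreach scheme, and it blocks the spurious path from outreach scheme to outcome. Adjusting for it (i.e., using the within-department rates) gives the causal effect.
Within each level — Nursing: 88.0% vs 80.2%; Mathematics: 76.9% vs 71.2%; Education: 41.9% vs 22.5%; Business: 24.4% vs 17.9% — the alumni-coaching scheme is higher every time.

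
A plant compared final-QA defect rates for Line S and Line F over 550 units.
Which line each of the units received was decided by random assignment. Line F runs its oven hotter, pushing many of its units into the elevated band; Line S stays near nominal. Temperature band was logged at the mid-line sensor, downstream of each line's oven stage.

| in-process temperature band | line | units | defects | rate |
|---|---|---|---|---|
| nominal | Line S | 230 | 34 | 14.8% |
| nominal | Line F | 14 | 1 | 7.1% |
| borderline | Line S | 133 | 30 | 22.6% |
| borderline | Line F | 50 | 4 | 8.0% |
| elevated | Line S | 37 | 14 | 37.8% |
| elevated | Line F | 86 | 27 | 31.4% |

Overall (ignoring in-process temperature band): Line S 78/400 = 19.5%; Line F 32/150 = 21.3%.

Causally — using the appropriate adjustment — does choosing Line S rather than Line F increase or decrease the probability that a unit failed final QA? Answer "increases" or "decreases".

Within every in-process temperature band level Line F has the lower rate, yet pooled Line S does — Simpson's reversal.
The distribution of in-process temperature band is itself part of what the line does — it is an intermediate outcome. Holding it fixed would remove that part of the effect; the total effect is the pooled difference.
Pooled: Line S 19.5% vs Line F 21.3%; Line S is lower overall.

decreases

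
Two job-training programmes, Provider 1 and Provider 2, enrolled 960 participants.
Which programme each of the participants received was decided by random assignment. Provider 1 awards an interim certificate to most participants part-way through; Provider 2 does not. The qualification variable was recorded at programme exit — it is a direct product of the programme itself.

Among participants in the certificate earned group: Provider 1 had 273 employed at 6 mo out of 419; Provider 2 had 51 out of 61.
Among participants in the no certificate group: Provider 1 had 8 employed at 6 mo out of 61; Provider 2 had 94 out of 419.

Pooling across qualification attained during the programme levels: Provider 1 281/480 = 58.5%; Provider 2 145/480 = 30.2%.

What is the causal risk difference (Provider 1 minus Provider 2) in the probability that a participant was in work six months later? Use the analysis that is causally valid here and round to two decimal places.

Qualification attained during the programme is recorded after the programme and is itself shifted by it — it sits on the causal path from programme to outcome. Conditioning on a mediator would strip out part of the effect we want; the pooled comparison gives the total causal effect.
The causal difference is the pooled difference: 0.585 − 0.302 = +0.283.

+0.28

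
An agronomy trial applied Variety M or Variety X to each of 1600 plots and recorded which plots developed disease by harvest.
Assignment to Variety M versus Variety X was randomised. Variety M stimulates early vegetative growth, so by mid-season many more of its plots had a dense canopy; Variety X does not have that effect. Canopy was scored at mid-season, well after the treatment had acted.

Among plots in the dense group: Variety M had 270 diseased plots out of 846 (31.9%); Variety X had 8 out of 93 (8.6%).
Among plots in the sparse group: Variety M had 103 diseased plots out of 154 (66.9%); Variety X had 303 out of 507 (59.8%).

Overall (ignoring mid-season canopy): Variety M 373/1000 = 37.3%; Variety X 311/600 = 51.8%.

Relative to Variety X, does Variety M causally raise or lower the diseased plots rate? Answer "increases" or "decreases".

decreases

The stratified and pooled comparisons disagree (Variety X wins within each mid-season canopy; Variety M wins overall), so the answer turns on the causal role of mid-season canopy.
The distribution of mid-season canopy is itself part of what the variety does — it is an intermediate outcome. Holding it fixed would remove that part of the effect; the total effect is the pooled difference.
Pooled: Variety M 37.3% vs Variety X 51.8%; Variety M is lower overall.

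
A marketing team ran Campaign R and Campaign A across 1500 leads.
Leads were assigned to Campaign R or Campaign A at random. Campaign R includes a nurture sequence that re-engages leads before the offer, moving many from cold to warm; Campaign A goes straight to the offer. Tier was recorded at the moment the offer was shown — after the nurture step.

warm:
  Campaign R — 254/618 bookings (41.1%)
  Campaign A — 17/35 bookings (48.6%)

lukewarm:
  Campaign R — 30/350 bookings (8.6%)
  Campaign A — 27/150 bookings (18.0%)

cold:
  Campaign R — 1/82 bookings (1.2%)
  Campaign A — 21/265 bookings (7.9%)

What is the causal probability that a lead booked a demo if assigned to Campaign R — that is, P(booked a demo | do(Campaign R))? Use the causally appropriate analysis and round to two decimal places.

Engagement tier lies on the pathway campaign → engagement tier → outcome, so adjusting for it blocks the indirect effect. For the total causal effect of campaign, use the unadjusted pooled rates.
So P(outcome | do(Campaign R)) is just the pooled rate for Campaign R: 285/1050 = 0.271.

0.27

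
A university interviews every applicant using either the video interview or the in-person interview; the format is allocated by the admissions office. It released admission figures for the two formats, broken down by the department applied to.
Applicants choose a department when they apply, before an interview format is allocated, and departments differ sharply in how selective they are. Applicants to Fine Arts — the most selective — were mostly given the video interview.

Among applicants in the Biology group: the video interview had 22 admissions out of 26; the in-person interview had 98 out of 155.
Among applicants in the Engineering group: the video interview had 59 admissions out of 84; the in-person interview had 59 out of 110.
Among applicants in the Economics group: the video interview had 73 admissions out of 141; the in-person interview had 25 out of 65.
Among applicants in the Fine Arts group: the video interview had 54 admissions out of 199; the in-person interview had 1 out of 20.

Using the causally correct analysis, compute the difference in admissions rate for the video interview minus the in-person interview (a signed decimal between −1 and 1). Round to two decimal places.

Here department is a common cause — it drives both which interview format a case falls under and the outcome. The crude comparison mixes populations; the stratum-specific rates are the causally relevant ones.
Adjusting over the population distribution of department: 0.226·(0.846−0.632) + 0.242·(0.702−0.536) + 0.258·(0.518−0.385) + 0.274·(0.271−0.050) = +0.184.

+0.18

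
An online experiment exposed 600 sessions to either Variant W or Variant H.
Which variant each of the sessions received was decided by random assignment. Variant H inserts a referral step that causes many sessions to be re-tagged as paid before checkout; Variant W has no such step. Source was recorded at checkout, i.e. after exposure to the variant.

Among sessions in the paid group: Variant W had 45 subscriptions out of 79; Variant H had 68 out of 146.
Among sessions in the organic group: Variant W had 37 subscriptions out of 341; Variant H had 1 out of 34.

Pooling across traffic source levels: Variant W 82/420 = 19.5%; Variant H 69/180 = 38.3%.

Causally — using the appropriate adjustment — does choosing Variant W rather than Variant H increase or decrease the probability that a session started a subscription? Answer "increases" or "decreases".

decreases

Traffic source is downstream of the variant. One should not condition on a consequence of treatment, so the overall rates are the right comparison.
Pooled: Variant W 19.5% vs Variant H 38.3%; Variant H is higher overall.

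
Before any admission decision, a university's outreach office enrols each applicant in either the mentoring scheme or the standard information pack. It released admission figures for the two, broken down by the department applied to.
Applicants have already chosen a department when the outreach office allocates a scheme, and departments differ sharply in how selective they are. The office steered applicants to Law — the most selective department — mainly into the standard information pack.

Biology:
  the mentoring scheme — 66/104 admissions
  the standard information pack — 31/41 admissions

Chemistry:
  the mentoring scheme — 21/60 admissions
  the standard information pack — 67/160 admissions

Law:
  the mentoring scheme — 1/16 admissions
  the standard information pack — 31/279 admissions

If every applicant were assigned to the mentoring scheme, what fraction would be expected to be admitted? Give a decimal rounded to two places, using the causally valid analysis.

the standard information pack is higher inside every department stratum but the mentoring scheme is higher in aggregate. Whether to stratify depends on how department relates to the outreach scheme.
Since department is a pre-existing factor (not a product of the outreach scheme) and it affects the outcome on its own, it is a confounder. The stratified rates, not the pooled rate, identify the causal effect.
Standardising the mentoring scheme to the population department mix: 0.220·66/104 + 0.333·21/60 + 0.447·1/16 = 0.284.

0.28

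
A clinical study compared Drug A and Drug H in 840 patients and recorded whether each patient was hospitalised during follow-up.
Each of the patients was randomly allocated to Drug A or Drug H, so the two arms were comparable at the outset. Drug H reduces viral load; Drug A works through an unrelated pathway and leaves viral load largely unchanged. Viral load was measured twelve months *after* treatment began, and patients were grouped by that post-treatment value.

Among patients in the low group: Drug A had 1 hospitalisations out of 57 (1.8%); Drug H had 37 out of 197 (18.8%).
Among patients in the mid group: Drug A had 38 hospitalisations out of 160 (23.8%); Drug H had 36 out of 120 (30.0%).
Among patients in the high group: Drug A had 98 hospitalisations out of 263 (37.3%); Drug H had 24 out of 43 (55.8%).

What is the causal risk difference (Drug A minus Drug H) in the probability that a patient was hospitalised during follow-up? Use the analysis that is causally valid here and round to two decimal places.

The stratified and pooled comparisons disagree (Drug A wins within each viral load; Drug H wins overall), so the answer turns on the causal role of viral load.
Viral load here is a post-treatment variable shaped by the drug; conditioning on it would introduce bias rather than remove it. The overall comparison is the causal one.
The causal difference is the pooled difference: 0.285 − 0.269 = +0.016.

+0.02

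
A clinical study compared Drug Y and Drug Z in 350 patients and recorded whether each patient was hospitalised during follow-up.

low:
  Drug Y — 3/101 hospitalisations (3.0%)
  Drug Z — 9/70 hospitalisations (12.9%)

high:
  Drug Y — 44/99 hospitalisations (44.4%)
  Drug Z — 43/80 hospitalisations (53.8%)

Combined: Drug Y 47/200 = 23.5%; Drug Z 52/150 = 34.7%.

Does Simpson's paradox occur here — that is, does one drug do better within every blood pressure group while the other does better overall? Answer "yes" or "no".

Within each blood pressure level (low 3.0% vs 12.9%; high 44.4% vs 53.8%), Drug Y has the lower rate every time. Pooled: 23.5% vs 34.7% — Drug Y has the lower rate overall. They agree.

no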